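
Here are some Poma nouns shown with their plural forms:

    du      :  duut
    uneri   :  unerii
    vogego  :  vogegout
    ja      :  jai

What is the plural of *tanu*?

Looking at the last vowel of each stem: -ut when the last vowel of the stem is a rounded vowel (*du*, *vogego*); -i when the last vowel of the stem is an unrounded vowel (*uneri*, *ja*).
*tanu*: last vowel = /u/, a rounded vowel → -ut → *tanuut*.

tanuut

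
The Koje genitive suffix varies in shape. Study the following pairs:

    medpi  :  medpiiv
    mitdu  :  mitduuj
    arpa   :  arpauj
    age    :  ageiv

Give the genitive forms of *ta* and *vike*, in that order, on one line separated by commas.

tauj, vikeiv

The alternation tracks the last vowel of the stem — -iv when the last vowel of the stem is a front vowel (*medpi*, *age*); -uj when the last vowel of the stem is a back vowel (*mitdu*, *arpa*).
Since the last vowel of *ta* is /a/ (a back vowel), it takes -uj, giving *tauj*.
*vike* — last vowel /e/ (a front vowel) → -iv → *vikeiv*.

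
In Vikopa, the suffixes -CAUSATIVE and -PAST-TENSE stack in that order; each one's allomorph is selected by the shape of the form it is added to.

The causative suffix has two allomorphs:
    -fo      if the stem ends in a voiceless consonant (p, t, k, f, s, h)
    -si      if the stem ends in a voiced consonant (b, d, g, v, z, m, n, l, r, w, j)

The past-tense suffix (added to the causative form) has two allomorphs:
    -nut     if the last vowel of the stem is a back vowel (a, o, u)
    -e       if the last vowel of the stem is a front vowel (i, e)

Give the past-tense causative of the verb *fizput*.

fizputfonut

Since the final consonant of *fizput* is /t/ (voiceless), it takes -fo, giving *fizputfo*.
The causative form *fizputfo*: last vowel = /o/, a back vowel → -nut → *fizputfonut*.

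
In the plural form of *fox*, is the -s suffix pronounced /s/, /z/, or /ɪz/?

/ɪz/

The stem *fox* ends in a sibilant (/s, z, ʃ, ʒ, tʃ, dʒ/).
The plural suffix surfaces as /ɪz/ after sibilants, /s/ after other voiceless consonants, and /z/ after other voiced sounds.
So the plural -s on *fox* is pronounced /ɪz/.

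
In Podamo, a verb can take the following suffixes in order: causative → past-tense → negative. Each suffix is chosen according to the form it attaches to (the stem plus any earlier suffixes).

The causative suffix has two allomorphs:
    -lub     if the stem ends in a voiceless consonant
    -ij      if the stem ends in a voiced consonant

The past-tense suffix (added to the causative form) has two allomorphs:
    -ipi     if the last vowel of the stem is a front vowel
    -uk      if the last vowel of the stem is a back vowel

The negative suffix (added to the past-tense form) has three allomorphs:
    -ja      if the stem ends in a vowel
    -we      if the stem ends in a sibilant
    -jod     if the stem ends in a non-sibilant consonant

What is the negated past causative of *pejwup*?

pejwuplubukjod

Since the final consonant of *pejwup* is /p/ (voiceless), it takes -lub, giving *pejwuplub*.
The causative form *pejwuplub*: last vowel = /u/, a back vowel → -uk → *pejwuplubuk*.
The past-tense form *pejwuplubuk* — final sound /k/ (a non-sibilant consonant) → -jod → *pejwuplubukjod*.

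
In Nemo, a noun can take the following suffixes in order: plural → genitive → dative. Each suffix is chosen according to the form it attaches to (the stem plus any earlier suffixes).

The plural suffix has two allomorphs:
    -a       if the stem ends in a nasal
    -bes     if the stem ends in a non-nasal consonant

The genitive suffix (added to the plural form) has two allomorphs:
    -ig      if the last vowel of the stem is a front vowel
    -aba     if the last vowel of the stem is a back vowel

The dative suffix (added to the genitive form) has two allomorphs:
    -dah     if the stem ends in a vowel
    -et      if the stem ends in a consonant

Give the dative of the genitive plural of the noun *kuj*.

*kuj*: final consonant = /j/, non-nasal → -bes → *kujbes*.
Since the last vowel of the plural form *kujbes* is /e/ (a front vowel), it takes -ig, giving *kujbesig*.
The genitive form *kujbesig*: final sound = /g/, a consonant → -et → *kujbesiget*.

kujbesiget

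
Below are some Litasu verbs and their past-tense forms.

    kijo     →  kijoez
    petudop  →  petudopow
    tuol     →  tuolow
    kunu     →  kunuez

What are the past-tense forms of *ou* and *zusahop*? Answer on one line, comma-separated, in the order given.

Looking at the final sound of each stem: -ow when the stem ends in a consonant (*petudop*, *tuol*); -ez when the stem ends in a vowel (*kijo*, *kunu*).
*ou* — final sound /u/ (a vowel) → -ez → *ouez*.
Since the final sound of *zusahop* is /p/ (a consonant), it takes -ow, giving *zusahopow*.

ouez, zusahopow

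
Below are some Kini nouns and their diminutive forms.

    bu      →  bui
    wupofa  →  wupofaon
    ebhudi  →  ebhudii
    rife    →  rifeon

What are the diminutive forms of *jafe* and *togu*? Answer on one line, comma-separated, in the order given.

The pattern is height harmony: -i when the last vowel of the stem is a high vowel (*bu*, *ebhudi*); -on when the last vowel of the stem is a non-high vowel (*wupofa*, *rife*).
*jafe*: last vowel = /e/, a non-high vowel → -on → *jafeon*.
The last vowel of *togu* is /u/, which is a high vowel, so the suffix is -i, giving *togui*.

jafeon, togui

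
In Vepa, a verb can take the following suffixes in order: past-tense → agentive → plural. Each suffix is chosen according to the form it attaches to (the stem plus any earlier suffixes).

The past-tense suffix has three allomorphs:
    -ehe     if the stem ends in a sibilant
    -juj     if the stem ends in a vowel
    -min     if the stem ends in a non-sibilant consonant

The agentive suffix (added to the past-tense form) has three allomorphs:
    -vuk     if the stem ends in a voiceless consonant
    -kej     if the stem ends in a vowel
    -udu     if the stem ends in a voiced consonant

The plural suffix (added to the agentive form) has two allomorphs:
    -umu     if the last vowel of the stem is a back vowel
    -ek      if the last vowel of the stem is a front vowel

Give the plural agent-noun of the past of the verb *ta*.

tajujuduumu

The final sound of *ta* is /a/, which is a vowel, so the past-tense suffix is -juj, giving *tajuj*.
The past-tense form *tajuj*: final sound = /j/, a voiced consonant → -udu → *tajujudu*.
The agentive form *tajujudu* — last vowel /u/ (a back vowel) → -umu → *tajujuduumu*.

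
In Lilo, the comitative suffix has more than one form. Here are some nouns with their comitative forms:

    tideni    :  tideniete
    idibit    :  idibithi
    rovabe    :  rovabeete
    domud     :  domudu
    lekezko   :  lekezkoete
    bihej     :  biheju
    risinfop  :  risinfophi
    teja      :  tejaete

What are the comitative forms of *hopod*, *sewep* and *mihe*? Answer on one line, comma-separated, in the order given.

The pattern is voicing of the final sound: -hi when the stem ends in a voiceless consonant (*idibit*, *risinfop*); -u when the stem ends in a voiced consonant (*domud*, *bihej*); -ete when the stem ends in a vowel (*tideni*, *rovabe*, *lekezko*, *teja*).
*hopod*: final sound = /d/, a voiced consonant → -u → *hopodu*.
Since the final sound of *sewep* is /p/ (a voiceless consonant), it takes -hi, giving *sewephi*.
*mihe* — final sound /e/ (a vowel) → -ete → *miheete*.

hopodu, sewephi, miheete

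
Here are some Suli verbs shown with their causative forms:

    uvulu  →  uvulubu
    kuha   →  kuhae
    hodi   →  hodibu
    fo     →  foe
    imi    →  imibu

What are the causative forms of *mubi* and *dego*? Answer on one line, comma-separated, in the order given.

The pattern is height harmony: -bu when the last vowel of the stem is a high vowel (*uvulu*, *hodi*, *imi*); -e when the last vowel of the stem is a non-high vowel (*kuha*, *fo*).
Since the last vowel of *mubi* is /i/ (a high vowel), it takes -bu, giving *mubibu*.
*dego* — last vowel /o/ (a non-high vowel) → -e → *degoe*.

mubibu, degoe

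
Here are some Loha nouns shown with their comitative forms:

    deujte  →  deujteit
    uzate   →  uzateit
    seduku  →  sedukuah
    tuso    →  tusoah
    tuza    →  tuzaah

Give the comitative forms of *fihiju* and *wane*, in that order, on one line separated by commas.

The pattern is front/back vowel harmony: -it when the last vowel of the stem is a front vowel (*deujte*, *uzate*); -ah when the last vowel of the stem is a back vowel (*seduku*, *tuso*, *tuza*).
*fihiju*: last vowel = /u/, a back vowel → -ah → *fihijuah*.
*wane* — last vowel /e/ (a front vowel) → -it → *waneit*.

fihijuah, waneit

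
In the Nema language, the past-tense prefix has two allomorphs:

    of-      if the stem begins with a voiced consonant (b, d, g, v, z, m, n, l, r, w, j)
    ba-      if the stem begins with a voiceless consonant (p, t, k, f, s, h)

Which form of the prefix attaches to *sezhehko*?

ba-

The first consonant of *sezhehko* is /s/, which is voiceless, so the prefix is ba-.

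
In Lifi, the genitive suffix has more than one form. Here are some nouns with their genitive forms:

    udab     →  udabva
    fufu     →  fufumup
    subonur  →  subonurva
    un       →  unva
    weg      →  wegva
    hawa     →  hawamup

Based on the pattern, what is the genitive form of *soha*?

Looking at the final sound of each stem: -va when the stem ends in a consonant (*udab*, *subonur*, *un*, *weg*); -mup when the stem ends in a vowel (*fufu*, *hawa*).
The final sound of *soha* is /a/, which is a vowel, so the suffix is -mup, giving *sohamup*.

sohamup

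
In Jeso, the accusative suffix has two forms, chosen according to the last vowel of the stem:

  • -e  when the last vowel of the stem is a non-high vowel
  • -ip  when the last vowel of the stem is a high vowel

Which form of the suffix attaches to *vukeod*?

-e

Since the last vowel of *vukeod* is /o/ (a non-high vowel), it takes -e.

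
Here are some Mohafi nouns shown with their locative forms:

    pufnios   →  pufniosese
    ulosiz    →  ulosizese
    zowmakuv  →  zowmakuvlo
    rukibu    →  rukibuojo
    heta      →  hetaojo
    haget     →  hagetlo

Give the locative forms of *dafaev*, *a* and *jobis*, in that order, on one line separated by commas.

Looking at the final sound of each stem: -ese when the stem ends in a sibilant (*pufnios*, *ulosiz*); -lo when the stem ends in a non-sibilant consonant (*zowmakuv*, *haget*); -ojo when the stem ends in a vowel (*rukibu*, *heta*).
*dafaev* — final sound /v/ (a non-sibilant consonant) → -lo → *dafaevlo*.
The final sound of *a* is /a/, which is a vowel, so the suffix is -ojo, giving *aojo*.
Since the final sound of *jobis* is /s/ (a sibilant), it takes -ese, giving *jobisese*.

dafaevlo, aojo, jobisese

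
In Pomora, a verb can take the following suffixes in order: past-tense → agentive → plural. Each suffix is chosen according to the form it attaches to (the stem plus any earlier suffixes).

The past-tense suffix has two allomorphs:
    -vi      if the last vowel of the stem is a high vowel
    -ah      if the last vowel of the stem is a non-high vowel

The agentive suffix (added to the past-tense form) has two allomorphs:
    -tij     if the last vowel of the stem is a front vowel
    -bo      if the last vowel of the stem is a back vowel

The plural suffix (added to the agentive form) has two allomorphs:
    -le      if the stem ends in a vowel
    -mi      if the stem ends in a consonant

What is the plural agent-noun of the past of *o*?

oahbole

Since the last vowel of *o* is /o/ (a non-high vowel), it takes -ah, giving *oah*.
The past-tense form *oah* — last vowel /a/ (a back vowel) → -bo → *oahbo*.
The agentive form *oahbo*: final sound = /o/, a vowel → -le → *oahbole*.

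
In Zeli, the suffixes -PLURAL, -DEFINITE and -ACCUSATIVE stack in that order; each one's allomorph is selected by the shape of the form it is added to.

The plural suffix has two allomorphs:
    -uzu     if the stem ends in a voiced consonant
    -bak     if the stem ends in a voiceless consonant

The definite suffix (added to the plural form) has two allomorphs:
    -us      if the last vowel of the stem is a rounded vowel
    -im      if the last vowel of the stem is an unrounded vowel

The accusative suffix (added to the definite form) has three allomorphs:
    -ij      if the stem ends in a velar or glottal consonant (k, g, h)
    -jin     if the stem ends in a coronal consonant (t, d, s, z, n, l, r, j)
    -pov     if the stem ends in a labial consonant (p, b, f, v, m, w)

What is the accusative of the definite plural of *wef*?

*wef*: final consonant = /f/, voiceless → -bak → *wefbak*.
The last vowel of the plural form *wefbak* is /a/, which is an unrounded vowel, so the definite suffix is -im, giving *wefbakim*.
The final consonant of the definite form *wefbakim* is /m/, which is labial, so the accusative suffix is -pov, giving *wefbakimpov*.

wefbakimpov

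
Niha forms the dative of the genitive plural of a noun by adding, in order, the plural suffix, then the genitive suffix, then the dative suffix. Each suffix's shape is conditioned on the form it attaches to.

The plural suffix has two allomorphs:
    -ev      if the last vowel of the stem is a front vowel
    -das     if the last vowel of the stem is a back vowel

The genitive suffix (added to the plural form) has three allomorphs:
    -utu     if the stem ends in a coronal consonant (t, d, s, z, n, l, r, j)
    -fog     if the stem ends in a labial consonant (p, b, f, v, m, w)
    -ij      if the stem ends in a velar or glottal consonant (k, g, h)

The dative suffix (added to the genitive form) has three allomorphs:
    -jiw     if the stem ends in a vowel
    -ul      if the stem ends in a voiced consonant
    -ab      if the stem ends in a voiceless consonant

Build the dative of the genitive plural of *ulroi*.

*ulroi*: last vowel = /i/, a front vowel → -ev → *ulroiev*.
Since the final consonant of the plural form *ulroiev* is /v/ (labial), it takes -fog, giving *ulroievfog*.
Since the final sound of the genitive form *ulroievfog* is /g/ (a voiced consonant), it takes -ul, giving *ulroievfogul*.

ulroievfogul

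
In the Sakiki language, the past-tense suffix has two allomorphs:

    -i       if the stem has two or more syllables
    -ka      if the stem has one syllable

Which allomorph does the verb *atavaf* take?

*atavaf* has 3 syllables, so the suffix is -i.

-i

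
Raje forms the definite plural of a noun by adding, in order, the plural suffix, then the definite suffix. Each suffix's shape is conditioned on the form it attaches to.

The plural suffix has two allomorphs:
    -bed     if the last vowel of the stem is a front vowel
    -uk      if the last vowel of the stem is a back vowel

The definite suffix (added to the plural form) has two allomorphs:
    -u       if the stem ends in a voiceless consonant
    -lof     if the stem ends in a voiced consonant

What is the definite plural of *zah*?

zahuku

*zah*: last vowel = /a/, a back vowel → -uk → *zahuk*.
The plural form *zahuk*: final consonant = /k/, voiceless → -u → *zahuku*.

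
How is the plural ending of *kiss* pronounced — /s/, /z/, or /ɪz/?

/ɪz/

The stem *kiss* ends in a sibilant (/s, z, ʃ, ʒ, tʃ, dʒ/).
The plural suffix surfaces as /ɪz/ after sibilants, /s/ after other voiceless consonants, and /z/ after other voiced sounds.
So the plural -s on *kiss* is pronounced /ɪz/.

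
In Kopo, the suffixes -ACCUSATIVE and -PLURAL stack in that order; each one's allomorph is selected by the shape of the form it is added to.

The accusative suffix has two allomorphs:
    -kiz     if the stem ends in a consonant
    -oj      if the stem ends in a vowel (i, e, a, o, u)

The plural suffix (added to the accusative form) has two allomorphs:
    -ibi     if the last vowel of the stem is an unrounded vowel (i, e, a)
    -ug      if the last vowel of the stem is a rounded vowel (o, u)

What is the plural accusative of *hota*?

The final sound of *hota* is /a/, which is a vowel, so the accusative suffix is -oj, giving *hotaoj*.
The accusative form *hotaoj*: last vowel = /o/, a rounded vowel → -ug → *hotaojug*.

hotaojug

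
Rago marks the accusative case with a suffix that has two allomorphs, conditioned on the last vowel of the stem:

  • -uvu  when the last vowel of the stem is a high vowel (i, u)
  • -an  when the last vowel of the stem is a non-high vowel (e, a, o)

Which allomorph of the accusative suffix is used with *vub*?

Since the last vowel of *vub* is /u/ (a high vowel), it takes -uvu.

-uvu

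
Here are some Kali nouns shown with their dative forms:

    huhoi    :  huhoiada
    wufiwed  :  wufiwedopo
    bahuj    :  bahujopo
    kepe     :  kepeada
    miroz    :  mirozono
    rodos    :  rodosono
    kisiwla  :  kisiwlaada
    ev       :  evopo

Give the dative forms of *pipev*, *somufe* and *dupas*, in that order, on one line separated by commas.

Looking at the final sound of each stem: -ono when the stem ends in a sibilant (*miroz*, *rodos*); -opo when the stem ends in a non-sibilant consonant (*wufiwed*, *bahuj*, *ev*); -ada when the stem ends in a vowel (*huhoi*, *kepe*, *kisiwla*).
The final sound of *pipev* is /v/, which is a non-sibilant consonant, so the suffix is -opo, giving *pipevopo*.
*somufe*: final sound = /e/, a vowel → -ada → *somufeada*.
Since the final sound of *dupas* is /s/ (a sibilant), it takes -ono, giving *dupasono*.

pipevopo, somufeada, dupasono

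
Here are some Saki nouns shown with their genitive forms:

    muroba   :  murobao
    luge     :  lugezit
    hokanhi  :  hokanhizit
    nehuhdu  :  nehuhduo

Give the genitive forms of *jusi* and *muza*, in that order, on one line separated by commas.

Looking at the last vowel of each stem: -zit when the last vowel of the stem is a front vowel (*luge*, *hokanhi*); -o when the last vowel of the stem is a back vowel (*muroba*, *nehuhdu*).
*jusi* — last vowel /i/ (a front vowel) → -zit → *jusizit*.
*muza*: last vowel = /a/, a back vowel → -o → *muzao*.

jusizit, muzao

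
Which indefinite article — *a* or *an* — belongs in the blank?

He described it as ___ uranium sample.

The indefinite article is chosen by the initial *sound* of the following word, not its spelling.
*uranium* begins with the sound /jʊ/ (u pronounced /jʊ/) — a consonant sound.
So the article is *a*: He described it as a uranium sample.

a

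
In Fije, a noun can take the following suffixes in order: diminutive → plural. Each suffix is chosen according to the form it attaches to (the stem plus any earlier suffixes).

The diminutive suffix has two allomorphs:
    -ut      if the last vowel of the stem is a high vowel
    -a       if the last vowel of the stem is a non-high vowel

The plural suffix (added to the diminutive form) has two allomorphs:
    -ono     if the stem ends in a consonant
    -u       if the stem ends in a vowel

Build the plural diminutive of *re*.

The last vowel of *re* is /e/, which is a non-high vowel, so the diminutive suffix is -a, giving *rea*.
The diminutive form *rea*: final sound = /a/, a vowel → -u → *reau*.

reau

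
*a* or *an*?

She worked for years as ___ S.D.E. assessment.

The indefinite article is chosen by the initial *sound* of the following word, not its spelling.
The initialism *S.D.E.* is read letter by letter; the first letter, S, is pronounced /ɛs/, which begins with a vowel sound.
So the article is *an*: She worked for years as an S.D.E. assessment.

an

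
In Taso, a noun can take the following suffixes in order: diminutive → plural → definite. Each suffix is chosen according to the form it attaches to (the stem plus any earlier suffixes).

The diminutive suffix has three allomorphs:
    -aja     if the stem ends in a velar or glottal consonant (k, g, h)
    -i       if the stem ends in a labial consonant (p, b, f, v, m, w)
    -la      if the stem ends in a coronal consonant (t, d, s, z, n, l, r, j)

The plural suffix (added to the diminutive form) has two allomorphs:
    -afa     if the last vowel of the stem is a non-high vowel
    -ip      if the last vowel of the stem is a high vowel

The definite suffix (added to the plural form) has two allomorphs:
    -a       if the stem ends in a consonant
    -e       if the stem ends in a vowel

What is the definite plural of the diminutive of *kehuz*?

kehuzlaafae

*kehuz*: final consonant = /z/, coronal → -la → *kehuzla*.
Since the last vowel of the diminutive form *kehuzla* is /a/ (a non-high vowel), it takes -afa, giving *kehuzlaafa*.
The plural form *kehuzlaafa* — final sound /a/ (a vowel) → -e → *kehuzlaafae*.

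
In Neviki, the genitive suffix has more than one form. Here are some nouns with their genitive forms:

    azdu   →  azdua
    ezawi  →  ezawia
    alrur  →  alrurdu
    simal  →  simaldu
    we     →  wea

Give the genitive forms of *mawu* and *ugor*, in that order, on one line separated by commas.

The pattern is consonant vs. vowel: -du when the stem ends in a consonant (*alrur*, *simal*); -a when the stem ends in a vowel (*azdu*, *ezawi*, *we*).
Since the final sound of *mawu* is /u/ (a vowel), it takes -a, giving *mawua*.
The final sound of *ugor* is /r/, which is a consonant, so the suffix is -du, giving *ugordu*.

mawua, ugordu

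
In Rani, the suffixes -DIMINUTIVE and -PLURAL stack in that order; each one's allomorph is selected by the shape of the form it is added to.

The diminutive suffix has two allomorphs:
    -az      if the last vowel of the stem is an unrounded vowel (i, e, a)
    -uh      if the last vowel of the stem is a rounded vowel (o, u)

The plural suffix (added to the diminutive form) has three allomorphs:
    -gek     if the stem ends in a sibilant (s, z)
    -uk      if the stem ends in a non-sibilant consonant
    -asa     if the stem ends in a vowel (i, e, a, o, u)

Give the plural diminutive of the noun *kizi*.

kiziazgek

*kizi* — last vowel /i/ (an unrounded vowel) → -az → *kiziaz*.
The final sound of the diminutive form *kiziaz* is /z/, which is a sibilant, so the plural suffix is -gek, giving *kiziazgek*.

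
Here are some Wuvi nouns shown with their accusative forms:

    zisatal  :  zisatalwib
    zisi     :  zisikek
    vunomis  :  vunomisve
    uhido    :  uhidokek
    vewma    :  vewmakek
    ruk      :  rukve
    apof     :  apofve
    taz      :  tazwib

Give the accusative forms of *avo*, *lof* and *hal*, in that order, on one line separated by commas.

avokek, lofve, halwib

The alternation tracks the final sound of the stem — -ve when the stem ends in a voiceless consonant (*vunomis*, *ruk*, *apof*); -wib when the stem ends in a voiced consonant (*zisatal*, *taz*); -kek when the stem ends in a vowel (*zisi*, *uhido*, *vewma*).
The final sound of *avo* is /o/, which is a vowel, so the suffix is -kek, giving *avokek*.
*lof*: final sound = /f/, a voiceless consonant → -ve → *lofve*.
Since the final sound of *hal* is /l/ (a voiced consonant), it takes -wib, giving *halwib*.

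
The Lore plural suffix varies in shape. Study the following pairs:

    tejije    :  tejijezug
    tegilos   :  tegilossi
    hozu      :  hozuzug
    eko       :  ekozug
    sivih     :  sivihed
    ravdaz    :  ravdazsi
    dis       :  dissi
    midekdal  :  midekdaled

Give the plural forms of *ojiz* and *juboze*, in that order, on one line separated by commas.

ojizsi, jubozezug

The pattern is sibilance of the final sound: -si when the stem ends in a sibilant (*tegilos*, *ravdaz*, *dis*); -ed when the stem ends in a non-sibilant consonant (*sivih*, *midekdal*); -zug when the stem ends in a vowel (*tejije*, *hozu*, *eko*).
*ojiz*: final sound = /z/, a sibilant → -si → *ojizsi*.
*juboze* — final sound /e/ (a vowel) → -zug → *jubozezug*.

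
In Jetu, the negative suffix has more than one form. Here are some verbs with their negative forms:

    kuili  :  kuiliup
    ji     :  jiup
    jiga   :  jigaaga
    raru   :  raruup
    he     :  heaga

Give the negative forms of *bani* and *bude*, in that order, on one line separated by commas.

The alternation tracks the last vowel of the stem — -up when the last vowel of the stem is a high vowel (*kuili*, *ji*, *raru*); -aga when the last vowel of the stem is a non-high vowel (*jiga*, *he*).
The last vowel of *bani* is /i/, which is a high vowel, so the suffix is -up, giving *baniup*.
*bude* — last vowel /e/ (a non-high vowel) → -aga → *budeaga*.

baniup, budeaga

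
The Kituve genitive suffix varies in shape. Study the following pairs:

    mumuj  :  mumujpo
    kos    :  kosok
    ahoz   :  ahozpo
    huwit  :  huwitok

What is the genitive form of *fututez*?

fututezpo

The suffix is conditioned by the final consonant: -ok when the stem ends in a voiceless consonant (*kos*, *huwit*); -po when the stem ends in a voiced consonant (*mumuj*, *ahoz*).
*fututez*: final consonant = /z/, voiced → -po → *fututezpo*.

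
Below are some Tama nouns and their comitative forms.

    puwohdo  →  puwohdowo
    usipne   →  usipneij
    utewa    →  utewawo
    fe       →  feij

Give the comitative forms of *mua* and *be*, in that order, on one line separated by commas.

The alternation tracks the last vowel of the stem — -ij when the last vowel of the stem is a front vowel (*usipne*, *fe*); -wo when the last vowel of the stem is a back vowel (*puwohdo*, *utewa*).
*mua*: last vowel = /a/, a back vowel → -wo → *muawo*.
*be*: last vowel = /e/, a front vowel → -ij → *beij*.

muawo, beij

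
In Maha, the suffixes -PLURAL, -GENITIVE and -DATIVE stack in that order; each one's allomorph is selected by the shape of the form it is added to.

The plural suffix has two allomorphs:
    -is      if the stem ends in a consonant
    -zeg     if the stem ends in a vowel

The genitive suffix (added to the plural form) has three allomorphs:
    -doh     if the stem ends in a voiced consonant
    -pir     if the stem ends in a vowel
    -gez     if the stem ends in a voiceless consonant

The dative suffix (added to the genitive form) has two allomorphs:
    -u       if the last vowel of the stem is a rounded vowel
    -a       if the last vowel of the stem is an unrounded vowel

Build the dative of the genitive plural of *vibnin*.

*vibnin* — final sound /n/ (a consonant) → -is → *vibninis*.
Since the final sound of the plural form *vibninis* is /s/ (a voiceless consonant), it takes -gez, giving *vibninisgez*.
The last vowel of the genitive form *vibninisgez* is /e/, which is an unrounded vowel, so the dative suffix is -a, giving *vibninisgeza*.

vibninisgeza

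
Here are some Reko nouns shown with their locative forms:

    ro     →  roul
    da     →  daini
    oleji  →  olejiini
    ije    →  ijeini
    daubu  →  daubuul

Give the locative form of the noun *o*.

oul

The alternation tracks the last vowel of the stem — -ul when the last vowel of the stem is a rounded vowel (*ro*, *daubu*); -ini when the last vowel of the stem is an unrounded vowel (*da*, *oleji*, *ije*).
Since the last vowel of *o* is /o/ (a rounded vowel), it takes -ul, giving *oul*.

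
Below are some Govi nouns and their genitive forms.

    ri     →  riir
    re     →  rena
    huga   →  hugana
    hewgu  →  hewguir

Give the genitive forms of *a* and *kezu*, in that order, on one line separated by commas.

ana, kezuir

The alternation tracks the last vowel of the stem — -ir when the last vowel of the stem is a high vowel (*ri*, *hewgu*); -na when the last vowel of the stem is a non-high vowel (*re*, *huga*).
*a*: last vowel = /a/, a non-high vowel → -na → *ana*.
Since the last vowel of *kezu* is /u/ (a high vowel), it takes -ir, giving *kezuir*.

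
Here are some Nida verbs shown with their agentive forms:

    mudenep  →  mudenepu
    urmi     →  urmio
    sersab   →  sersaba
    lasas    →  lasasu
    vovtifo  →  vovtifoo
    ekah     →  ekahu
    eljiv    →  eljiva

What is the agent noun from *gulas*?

gulasu

The pattern is voicing of the final sound: -u when the stem ends in a voiceless consonant (*mudenep*, *lasas*, *ekah*); -a when the stem ends in a voiced consonant (*sersab*, *eljiv*); -o when the stem ends in a vowel (*urmi*, *vovtifo*).
*gulas* — final sound /s/ (a voiceless consonant) → -u → *gulasu*.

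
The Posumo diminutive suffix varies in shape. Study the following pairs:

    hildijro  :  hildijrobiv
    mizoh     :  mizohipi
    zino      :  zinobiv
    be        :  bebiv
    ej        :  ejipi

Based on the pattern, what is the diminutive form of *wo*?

wobiv

Looking at the final sound of each stem: -ipi when the stem ends in a consonant (*mizoh*, *ej*); -biv when the stem ends in a vowel (*hildijro*, *zino*, *be*).
*wo* — final sound /o/ (a vowel) → -biv → *wobiv*.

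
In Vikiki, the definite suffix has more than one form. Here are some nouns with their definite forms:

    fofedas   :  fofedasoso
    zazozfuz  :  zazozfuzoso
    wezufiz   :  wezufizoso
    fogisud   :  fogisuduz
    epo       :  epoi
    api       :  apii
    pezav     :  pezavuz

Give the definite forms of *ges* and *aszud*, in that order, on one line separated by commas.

The pattern is sibilance of the final sound: -oso when the stem ends in a sibilant (*fofedas*, *zazozfuz*, *wezufiz*); -uz when the stem ends in a non-sibilant consonant (*fogisud*, *pezav*); -i when the stem ends in a vowel (*epo*, *api*).
The final sound of *ges* is /s/, which is a sibilant, so the suffix is -oso, giving *gesoso*.
The final sound of *aszud* is /d/, which is a non-sibilant consonant, so the suffix is -uz, giving *aszuduz*.

gesoso, aszuduz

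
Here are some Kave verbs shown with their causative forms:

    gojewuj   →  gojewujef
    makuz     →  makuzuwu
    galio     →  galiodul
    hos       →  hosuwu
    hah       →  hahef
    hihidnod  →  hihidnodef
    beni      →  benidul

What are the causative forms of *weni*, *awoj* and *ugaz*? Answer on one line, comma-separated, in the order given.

wenidul, awojef, ugazuwu

The pattern is sibilance of the final sound: -uwu when the stem ends in a sibilant (*makuz*, *hos*); -ef when the stem ends in a non-sibilant consonant (*gojewuj*, *hah*, *hihidnod*); -dul when the stem ends in a vowel (*galio*, *beni*).
*weni* — final sound /i/ (a vowel) → -dul → *wenidul*.
The final sound of *awoj* is /j/, which is a non-sibilant consonant, so the suffix is -ef, giving *awojef*.
*ugaz*: final sound = /z/, a sibilant → -uwu → *ugazuwu*.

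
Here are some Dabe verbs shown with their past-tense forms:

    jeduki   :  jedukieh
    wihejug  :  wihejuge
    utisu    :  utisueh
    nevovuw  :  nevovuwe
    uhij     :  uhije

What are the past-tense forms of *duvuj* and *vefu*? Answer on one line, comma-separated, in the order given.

duvuje, vefueh

The pattern is consonant vs. vowel: -e when the stem ends in a consonant (*wihejug*, *nevovuw*, *uhij*); -eh when the stem ends in a vowel (*jeduki*, *utisu*).
The final sound of *duvuj* is /j/, which is a consonant, so the suffix is -e, giving *duvuje*.
Since the final sound of *vefu* is /u/ (a vowel), it takes -eh, giving *vefueh*.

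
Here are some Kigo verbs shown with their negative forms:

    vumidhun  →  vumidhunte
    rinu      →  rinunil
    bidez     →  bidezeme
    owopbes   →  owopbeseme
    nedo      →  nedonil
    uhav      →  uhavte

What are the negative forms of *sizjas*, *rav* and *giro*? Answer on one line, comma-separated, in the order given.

sizjaseme, ravte, gironil

The pattern is sibilance of the final sound: -eme when the stem ends in a sibilant (*bidez*, *owopbes*); -te when the stem ends in a non-sibilant consonant (*vumidhun*, *uhav*); -nil when the stem ends in a vowel (*rinu*, *nedo*).
Since the final sound of *sizjas* is /s/ (a sibilant), it takes -eme, giving *sizjaseme*.
*rav* — final sound /v/ (a non-sibilant consonant) → -te → *ravte*.
*giro* — final sound /o/ (a vowel) → -nil → *gironil*.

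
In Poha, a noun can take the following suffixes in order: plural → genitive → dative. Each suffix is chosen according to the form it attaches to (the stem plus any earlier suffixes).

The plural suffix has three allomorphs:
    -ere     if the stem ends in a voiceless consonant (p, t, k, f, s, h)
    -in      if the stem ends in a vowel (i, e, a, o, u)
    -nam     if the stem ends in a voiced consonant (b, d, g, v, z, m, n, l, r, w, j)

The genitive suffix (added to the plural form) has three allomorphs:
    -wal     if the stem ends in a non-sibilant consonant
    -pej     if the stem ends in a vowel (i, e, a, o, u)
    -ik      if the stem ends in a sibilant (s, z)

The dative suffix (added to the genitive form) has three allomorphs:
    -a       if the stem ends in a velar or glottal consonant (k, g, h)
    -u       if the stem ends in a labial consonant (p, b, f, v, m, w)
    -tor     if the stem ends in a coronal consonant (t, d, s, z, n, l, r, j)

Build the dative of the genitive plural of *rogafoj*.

Since the final sound of *rogafoj* is /j/ (a voiced consonant), it takes -nam, giving *rogafojnam*.
The plural form *rogafojnam* — final sound /m/ (a non-sibilant consonant) → -wal → *rogafojnamwal*.
The genitive form *rogafojnamwal* — final consonant /l/ (coronal) → -tor → *rogafojnamwaltor*.

rogafojnamwaltor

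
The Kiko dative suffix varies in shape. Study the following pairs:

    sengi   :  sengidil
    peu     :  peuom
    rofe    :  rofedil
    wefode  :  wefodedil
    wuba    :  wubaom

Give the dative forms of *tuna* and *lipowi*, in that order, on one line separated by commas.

The suffix is conditioned by the last vowel: -dil when the last vowel of the stem is a front vowel (*sengi*, *rofe*, *wefode*); -om when the last vowel of the stem is a back vowel (*peu*, *wuba*).
The last vowel of *tuna* is /a/, which is a back vowel, so the suffix is -om, giving *tunaom*.
Since the last vowel of *lipowi* is /i/ (a front vowel), it takes -dil, giving *lipowidil*.

tunaom, lipowidil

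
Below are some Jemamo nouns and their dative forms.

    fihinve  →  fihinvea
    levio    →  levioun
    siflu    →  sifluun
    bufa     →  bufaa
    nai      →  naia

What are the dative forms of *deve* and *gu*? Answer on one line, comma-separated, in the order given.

devea, guun

The alternation tracks the last vowel of the stem — -un when the last vowel of the stem is a rounded vowel (*levio*, *siflu*); -a when the last vowel of the stem is an unrounded vowel (*fihinve*, *bufa*, *nai*).
*deve*: last vowel = /e/, an unrounded vowel → -a → *devea*.
*gu* — last vowel /u/ (a rounded vowel) → -un → *guun*.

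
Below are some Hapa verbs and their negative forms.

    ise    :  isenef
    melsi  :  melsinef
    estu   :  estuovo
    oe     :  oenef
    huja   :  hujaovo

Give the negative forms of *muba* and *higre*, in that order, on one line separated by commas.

mubaovo, higrenef

Looking at the last vowel of each stem: -nef when the last vowel of the stem is a front vowel (*ise*, *melsi*, *oe*); -ovo when the last vowel of the stem is a back vowel (*estu*, *huja*).
The last vowel of *muba* is /a/, which is a back vowel, so the suffix is -ovo, giving *mubaovo*.
The last vowel of *higre* is /e/, which is a front vowel, so the suffix is -nef, giving *higrenef*.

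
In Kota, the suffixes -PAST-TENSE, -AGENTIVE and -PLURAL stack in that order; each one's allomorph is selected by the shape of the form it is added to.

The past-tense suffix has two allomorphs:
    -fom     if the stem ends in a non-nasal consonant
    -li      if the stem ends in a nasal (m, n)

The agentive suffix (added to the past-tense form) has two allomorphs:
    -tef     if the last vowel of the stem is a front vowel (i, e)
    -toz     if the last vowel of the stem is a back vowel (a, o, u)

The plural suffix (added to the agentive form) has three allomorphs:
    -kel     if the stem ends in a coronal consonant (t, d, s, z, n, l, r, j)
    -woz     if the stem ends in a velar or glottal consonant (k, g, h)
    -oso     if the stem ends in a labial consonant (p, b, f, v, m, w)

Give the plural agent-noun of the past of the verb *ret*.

retfomtozkel

Since the final consonant of *ret* is /t/ (non-nasal), it takes -fom, giving *retfom*.
The past-tense form *retfom* — last vowel /o/ (a back vowel) → -toz → *retfomtoz*.
The agentive form *retfomtoz*: final consonant = /z/, coronal → -kel → *retfomtozkel*.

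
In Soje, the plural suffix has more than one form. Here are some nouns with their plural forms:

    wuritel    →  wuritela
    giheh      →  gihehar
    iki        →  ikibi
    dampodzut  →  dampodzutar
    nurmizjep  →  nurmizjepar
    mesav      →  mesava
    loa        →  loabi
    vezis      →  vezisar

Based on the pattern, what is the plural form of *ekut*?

ekutar

The alternation tracks the final sound of the stem — -ar when the stem ends in a voiceless consonant (*giheh*, *dampodzut*, *nurmizjep*, *vezis*); -a when the stem ends in a voiced consonant (*wuritel*, *mesav*); -bi when the stem ends in a vowel (*iki*, *loa*).
The final sound of *ekut* is /t/, which is a voiceless consonant, so the suffix is -ar, giving *ekutar*.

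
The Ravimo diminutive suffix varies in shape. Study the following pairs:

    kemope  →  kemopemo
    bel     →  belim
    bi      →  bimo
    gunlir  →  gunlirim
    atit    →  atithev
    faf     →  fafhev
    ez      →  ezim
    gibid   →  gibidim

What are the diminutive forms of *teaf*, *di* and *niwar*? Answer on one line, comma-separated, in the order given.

The alternation tracks the final sound of the stem — -hev when the stem ends in a voiceless consonant (*atit*, *faf*); -im when the stem ends in a voiced consonant (*bel*, *gunlir*, *ez*, *gibid*); -mo when the stem ends in a vowel (*kemope*, *bi*).
Since the final sound of *teaf* is /f/ (a voiceless consonant), it takes -hev, giving *teafhev*.
Since the final sound of *di* is /i/ (a vowel), it takes -mo, giving *dimo*.
The final sound of *niwar* is /r/, which is a voiced consonant, so the suffix is -im, giving *niwarim*.

teafhev, dimo, niwarim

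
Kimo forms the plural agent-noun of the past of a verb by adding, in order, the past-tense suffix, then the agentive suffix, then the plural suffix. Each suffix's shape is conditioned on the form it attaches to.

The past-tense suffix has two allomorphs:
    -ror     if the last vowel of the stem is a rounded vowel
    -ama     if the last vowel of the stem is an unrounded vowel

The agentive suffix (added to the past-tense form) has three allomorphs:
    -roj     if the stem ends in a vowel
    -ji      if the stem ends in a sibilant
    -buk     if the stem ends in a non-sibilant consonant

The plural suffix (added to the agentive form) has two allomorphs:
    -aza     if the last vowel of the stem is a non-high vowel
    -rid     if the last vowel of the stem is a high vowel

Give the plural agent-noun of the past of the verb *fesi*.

*fesi*: last vowel = /i/, an unrounded vowel → -ama → *fesiama*.
Since the final sound of the past-tense form *fesiama* is /a/ (a vowel), it takes -roj, giving *fesiamaroj*.
The last vowel of the agentive form *fesiamaroj* is /o/, which is a non-high vowel, so the plural suffix is -aza, giving *fesiamarojaza*.

fesiamarojaza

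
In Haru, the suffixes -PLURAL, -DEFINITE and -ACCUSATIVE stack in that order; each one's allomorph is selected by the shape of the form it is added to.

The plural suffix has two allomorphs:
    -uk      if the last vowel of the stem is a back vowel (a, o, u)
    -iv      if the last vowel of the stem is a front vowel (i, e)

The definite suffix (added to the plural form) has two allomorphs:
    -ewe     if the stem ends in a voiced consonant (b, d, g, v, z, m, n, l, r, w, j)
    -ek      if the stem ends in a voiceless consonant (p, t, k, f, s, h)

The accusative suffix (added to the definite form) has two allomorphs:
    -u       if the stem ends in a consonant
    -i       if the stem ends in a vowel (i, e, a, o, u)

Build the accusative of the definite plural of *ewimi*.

ewimiivewei

The last vowel of *ewimi* is /i/, which is a front vowel, so the plural suffix is -iv, giving *ewimiiv*.
The plural form *ewimiiv*: final consonant = /v/, voiced → -ewe → *ewimiivewe*.
The definite form *ewimiivewe* — final sound /e/ (a vowel) → -i → *ewimiivewei*.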